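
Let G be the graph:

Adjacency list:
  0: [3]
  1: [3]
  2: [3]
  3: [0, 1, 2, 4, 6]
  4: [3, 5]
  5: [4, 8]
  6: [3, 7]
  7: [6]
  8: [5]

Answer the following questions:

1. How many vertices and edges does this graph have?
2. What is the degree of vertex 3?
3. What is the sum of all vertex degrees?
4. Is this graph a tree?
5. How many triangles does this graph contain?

Count: 9 vertices, 8 edges.
Vertex 3 has neighbors [0, 1, 2, 4, 6], degree = 5.
Handshaking lemma: 2 * 8 = 16.
A graph is a tree iff it is connected and has exactly n-1 edges. This graph is connected (all 9 vertices in one component) and has 9-1 = 8 edges. It is a tree.
Number of triangles = 0.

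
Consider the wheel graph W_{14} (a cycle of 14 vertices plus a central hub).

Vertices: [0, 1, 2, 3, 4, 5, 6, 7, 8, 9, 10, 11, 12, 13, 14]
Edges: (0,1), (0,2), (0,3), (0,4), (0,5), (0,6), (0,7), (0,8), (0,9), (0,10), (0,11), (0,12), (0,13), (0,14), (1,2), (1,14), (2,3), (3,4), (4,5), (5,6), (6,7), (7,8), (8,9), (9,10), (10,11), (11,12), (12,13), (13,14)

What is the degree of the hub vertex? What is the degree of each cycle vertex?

The hub connects to all 14 cycle vertices, so deg(hub) = 14.
Each cycle vertex connects to 2 neighbors on the cycle plus the hub, so deg(cycle vertex) = 3.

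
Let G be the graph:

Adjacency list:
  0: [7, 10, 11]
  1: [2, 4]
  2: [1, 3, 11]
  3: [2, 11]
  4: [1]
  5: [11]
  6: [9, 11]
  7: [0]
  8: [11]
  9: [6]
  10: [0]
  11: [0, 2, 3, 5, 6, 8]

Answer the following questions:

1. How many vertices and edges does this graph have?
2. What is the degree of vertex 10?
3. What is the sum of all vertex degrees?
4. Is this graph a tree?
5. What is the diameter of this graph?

Count: 12 vertices, 12 edges.
Vertex 10 has neighbors [0], degree = 1.
Handshaking lemma: 2 * 12 = 24.
A tree on 12 vertices has 11 edges. This graph has 12 edges (1 extra). Not a tree.
Diameter (longest shortest path) = 5.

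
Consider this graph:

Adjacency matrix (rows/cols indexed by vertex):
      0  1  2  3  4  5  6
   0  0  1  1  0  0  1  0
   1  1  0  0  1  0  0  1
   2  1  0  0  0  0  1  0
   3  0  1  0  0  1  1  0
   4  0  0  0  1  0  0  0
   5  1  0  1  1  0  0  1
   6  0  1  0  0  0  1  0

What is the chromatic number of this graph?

The graph has a maximum clique of size 3 (lower bound on chromatic number).
A valid 3-coloring: {0: 1, 1: 0, 2: 2, 3: 1, 4: 0, 5: 0, 6: 1}.
Chromatic number = 3.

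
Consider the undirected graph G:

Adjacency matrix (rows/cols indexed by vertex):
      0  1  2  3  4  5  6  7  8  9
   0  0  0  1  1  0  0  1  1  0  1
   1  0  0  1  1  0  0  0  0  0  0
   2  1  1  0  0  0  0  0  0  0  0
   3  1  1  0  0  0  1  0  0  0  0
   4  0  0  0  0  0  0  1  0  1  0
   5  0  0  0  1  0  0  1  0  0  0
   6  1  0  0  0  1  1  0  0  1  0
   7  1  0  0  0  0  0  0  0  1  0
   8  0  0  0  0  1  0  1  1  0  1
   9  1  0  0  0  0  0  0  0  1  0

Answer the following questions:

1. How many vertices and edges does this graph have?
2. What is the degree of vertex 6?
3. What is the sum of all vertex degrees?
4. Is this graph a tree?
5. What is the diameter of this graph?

Count: 10 vertices, 14 edges.
Vertex 6 has neighbors [0, 4, 5, 8], degree = 4.
Handshaking lemma: 2 * 14 = 28.
A tree on 10 vertices has 9 edges. This graph has 14 edges (5 extra). Not a tree.
Diameter (longest shortest path) = 4.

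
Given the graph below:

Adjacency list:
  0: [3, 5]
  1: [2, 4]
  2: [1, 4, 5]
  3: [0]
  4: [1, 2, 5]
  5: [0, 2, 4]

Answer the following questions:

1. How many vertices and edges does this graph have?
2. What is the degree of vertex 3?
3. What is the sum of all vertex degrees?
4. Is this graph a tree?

Count: 6 vertices, 7 edges.
Vertex 3 has neighbors [0], degree = 1.
Handshaking lemma: 2 * 7 = 14.
A tree on 6 vertices has 5 edges. This graph has 7 edges (2 extra). Not a tree.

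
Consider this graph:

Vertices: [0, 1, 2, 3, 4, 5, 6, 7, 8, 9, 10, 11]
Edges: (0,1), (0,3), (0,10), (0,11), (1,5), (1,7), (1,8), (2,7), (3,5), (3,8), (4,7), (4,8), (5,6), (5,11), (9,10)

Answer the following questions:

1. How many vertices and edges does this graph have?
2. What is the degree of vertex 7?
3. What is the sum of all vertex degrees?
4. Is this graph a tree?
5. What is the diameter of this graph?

Count: 12 vertices, 15 edges.
Vertex 7 has neighbors [1, 2, 4], degree = 3.
Handshaking lemma: 2 * 15 = 30.
A tree on 12 vertices has 11 edges. This graph has 15 edges (4 extra). Not a tree.
Diameter (longest shortest path) = 5.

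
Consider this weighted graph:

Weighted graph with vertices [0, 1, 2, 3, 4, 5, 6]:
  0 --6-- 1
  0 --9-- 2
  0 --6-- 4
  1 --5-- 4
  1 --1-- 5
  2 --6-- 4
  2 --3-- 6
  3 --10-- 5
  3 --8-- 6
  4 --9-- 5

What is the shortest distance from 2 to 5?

Using Dijkstra's algorithm from vertex 2:
Shortest path: 2 -> 4 -> 1 -> 5
Total weight: 6 + 5 + 1 = 12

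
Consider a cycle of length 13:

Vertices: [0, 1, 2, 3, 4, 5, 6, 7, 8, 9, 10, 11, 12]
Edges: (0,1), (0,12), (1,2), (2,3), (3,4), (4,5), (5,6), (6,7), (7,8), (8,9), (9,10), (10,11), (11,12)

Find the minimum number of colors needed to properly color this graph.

This is an odd cycle (C_13). Odd cycles are not bipartite (any 2-coloring forces two adjacent vertices to match), and 3 colors suffice.
Chromatic number = 3.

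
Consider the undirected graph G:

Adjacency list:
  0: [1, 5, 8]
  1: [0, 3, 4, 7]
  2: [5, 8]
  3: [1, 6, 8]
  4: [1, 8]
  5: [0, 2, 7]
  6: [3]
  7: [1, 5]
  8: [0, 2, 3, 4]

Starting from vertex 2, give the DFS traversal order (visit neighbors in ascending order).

DFS from vertex 2 (neighbors processed in ascending order):
Visit order: 2, 5, 0, 1, 3, 6, 8, 4, 7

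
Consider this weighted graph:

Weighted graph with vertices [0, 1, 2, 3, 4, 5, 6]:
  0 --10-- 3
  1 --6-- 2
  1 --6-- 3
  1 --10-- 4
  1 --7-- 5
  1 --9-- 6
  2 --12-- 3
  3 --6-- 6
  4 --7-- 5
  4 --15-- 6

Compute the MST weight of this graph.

Applying Kruskal's algorithm (sort edges by weight, add if no cycle):
  Add (1,3) w=6
  Add (1,2) w=6
  Add (3,6) w=6
  Add (1,5) w=7
  Add (4,5) w=7
  Skip (1,6) w=9 (creates cycle)
  Add (0,3) w=10
  Skip (1,4) w=10 (creates cycle)
  Skip (2,3) w=12 (creates cycle)
  Skip (4,6) w=15 (creates cycle)
MST weight = 42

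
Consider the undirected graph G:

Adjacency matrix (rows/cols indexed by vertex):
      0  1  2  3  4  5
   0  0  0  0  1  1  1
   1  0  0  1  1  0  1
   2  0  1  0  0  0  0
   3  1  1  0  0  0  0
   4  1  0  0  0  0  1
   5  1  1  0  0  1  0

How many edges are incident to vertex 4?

Vertex 4 has neighbors [0, 5], so deg(4) = 2.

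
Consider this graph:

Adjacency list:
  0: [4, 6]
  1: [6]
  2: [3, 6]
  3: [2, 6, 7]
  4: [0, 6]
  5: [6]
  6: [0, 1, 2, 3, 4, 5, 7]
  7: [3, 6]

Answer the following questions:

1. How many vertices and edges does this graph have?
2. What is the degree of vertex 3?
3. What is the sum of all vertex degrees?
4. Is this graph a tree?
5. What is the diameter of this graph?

Count: 8 vertices, 10 edges.
Vertex 3 has neighbors [2, 6, 7], degree = 3.
Handshaking lemma: 2 * 10 = 20.
A tree on 8 vertices has 7 edges. This graph has 10 edges (3 extra). Not a tree.
Diameter (longest shortest path) = 2.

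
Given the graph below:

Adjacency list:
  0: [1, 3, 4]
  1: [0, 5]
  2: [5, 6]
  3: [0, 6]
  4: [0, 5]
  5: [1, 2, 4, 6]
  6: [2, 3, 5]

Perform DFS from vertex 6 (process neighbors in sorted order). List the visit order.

DFS from vertex 6 (neighbors processed in ascending order):
Visit order: 6, 2, 5, 1, 0, 3, 4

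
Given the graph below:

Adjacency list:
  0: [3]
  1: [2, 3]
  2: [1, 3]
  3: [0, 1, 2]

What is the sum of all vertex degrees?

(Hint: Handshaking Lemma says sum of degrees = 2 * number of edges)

Count edges: 4 edges.
By Handshaking Lemma: sum of degrees = 2 * 4 = 8.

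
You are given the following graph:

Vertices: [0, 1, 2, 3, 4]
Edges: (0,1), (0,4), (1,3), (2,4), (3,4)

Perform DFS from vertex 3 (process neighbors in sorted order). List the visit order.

DFS from vertex 3 (neighbors processed in ascending order):
Visit order: 3, 1, 0, 4, 2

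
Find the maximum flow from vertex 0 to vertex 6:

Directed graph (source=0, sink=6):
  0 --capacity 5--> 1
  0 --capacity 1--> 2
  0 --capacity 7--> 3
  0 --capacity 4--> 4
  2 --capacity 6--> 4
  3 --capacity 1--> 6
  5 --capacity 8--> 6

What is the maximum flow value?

Computing max flow:
  Flow on (0->3): 1/7
  Flow on (3->6): 1/1
Maximum flow = 1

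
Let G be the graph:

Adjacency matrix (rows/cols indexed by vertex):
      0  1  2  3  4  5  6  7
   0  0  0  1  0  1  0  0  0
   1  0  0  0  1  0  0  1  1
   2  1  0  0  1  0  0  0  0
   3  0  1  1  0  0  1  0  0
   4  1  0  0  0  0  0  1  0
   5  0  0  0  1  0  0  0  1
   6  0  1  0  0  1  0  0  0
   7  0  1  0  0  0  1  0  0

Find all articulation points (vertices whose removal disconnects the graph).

No articulation points. The graph is biconnected.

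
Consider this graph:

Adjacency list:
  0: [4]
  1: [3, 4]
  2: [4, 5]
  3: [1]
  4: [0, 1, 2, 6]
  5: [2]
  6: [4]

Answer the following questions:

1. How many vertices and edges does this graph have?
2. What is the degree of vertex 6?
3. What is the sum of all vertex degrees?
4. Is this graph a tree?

Count: 7 vertices, 6 edges.
Vertex 6 has neighbors [4], degree = 1.
Handshaking lemma: 2 * 6 = 12.
A graph is a tree iff it is connected and has exactly n-1 edges. This graph is connected (all 7 vertices in one component) and has 7-1 = 6 edges. It is a tree.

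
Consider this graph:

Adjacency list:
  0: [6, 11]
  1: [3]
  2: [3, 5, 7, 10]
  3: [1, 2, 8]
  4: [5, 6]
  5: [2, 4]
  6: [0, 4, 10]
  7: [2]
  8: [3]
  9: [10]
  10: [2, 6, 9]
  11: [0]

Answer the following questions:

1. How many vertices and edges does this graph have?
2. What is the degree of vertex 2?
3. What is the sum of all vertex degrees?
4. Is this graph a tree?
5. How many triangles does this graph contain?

Count: 12 vertices, 12 edges.
Vertex 2 has neighbors [3, 5, 7, 10], degree = 4.
Handshaking lemma: 2 * 12 = 24.
A tree on 12 vertices has 11 edges. This graph has 12 edges (1 extra). Not a tree.
Number of triangles = 0.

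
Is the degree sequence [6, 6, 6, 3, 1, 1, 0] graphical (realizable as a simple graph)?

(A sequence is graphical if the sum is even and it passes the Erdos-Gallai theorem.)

Sum of degrees = 23. Sum is odd, so the sequence is NOT graphical.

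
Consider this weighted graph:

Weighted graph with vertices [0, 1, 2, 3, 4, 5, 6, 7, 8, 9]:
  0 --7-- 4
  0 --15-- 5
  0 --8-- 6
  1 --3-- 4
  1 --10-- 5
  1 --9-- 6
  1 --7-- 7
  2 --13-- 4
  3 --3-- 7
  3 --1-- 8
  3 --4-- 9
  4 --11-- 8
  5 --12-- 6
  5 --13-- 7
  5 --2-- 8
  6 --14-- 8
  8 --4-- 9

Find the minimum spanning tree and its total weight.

Applying Kruskal's algorithm (sort edges by weight, add if no cycle):
  Add (3,8) w=1
  Add (5,8) w=2
  Add (1,4) w=3
  Add (3,7) w=3
  Add (3,9) w=4
  Skip (8,9) w=4 (creates cycle)
  Add (0,4) w=7
  Add (1,7) w=7
  Add (0,6) w=8
  Skip (1,6) w=9 (creates cycle)
  Skip (1,5) w=10 (creates cycle)
  Skip (4,8) w=11 (creates cycle)
  Skip (5,6) w=12 (creates cycle)
  Add (2,4) w=13
  Skip (5,7) w=13 (creates cycle)
  Skip (6,8) w=14 (creates cycle)
  Skip (0,5) w=15 (creates cycle)
MST weight = 48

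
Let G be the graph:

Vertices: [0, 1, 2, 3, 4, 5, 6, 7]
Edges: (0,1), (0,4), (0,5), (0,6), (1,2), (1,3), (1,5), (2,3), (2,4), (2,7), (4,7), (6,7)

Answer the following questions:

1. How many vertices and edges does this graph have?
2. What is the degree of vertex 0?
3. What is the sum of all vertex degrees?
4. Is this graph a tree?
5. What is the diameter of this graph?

Count: 8 vertices, 12 edges.
Vertex 0 has neighbors [1, 4, 5, 6], degree = 4.
Handshaking lemma: 2 * 12 = 24.
A tree on 8 vertices has 7 edges. This graph has 12 edges (5 extra). Not a tree.
Diameter (longest shortest path) = 3.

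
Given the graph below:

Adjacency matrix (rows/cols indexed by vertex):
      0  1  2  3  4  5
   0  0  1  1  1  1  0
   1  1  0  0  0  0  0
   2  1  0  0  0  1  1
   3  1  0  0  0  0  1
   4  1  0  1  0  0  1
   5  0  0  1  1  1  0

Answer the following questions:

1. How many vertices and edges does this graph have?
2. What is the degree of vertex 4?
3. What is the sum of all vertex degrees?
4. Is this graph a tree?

Count: 6 vertices, 8 edges.
Vertex 4 has neighbors [0, 2, 5], degree = 3.
Handshaking lemma: 2 * 8 = 16.
A tree on 6 vertices has 5 edges. This graph has 8 edges (3 extra). Not a tree.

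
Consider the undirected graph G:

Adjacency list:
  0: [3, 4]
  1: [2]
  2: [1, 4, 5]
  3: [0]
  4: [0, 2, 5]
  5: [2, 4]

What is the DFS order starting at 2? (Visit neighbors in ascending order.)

DFS from vertex 2 (neighbors processed in ascending order):
Visit order: 2, 1, 4, 0, 3, 5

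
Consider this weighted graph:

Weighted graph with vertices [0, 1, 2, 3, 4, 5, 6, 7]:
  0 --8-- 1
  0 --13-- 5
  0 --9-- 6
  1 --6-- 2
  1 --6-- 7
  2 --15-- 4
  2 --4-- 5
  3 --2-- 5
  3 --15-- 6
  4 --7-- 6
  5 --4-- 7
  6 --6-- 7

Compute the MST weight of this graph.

Applying Kruskal's algorithm (sort edges by weight, add if no cycle):
  Add (3,5) w=2
  Add (2,5) w=4
  Add (5,7) w=4
  Add (1,7) w=6
  Skip (1,2) w=6 (creates cycle)
  Add (6,7) w=6
  Add (4,6) w=7
  Add (0,1) w=8
  Skip (0,6) w=9 (creates cycle)
  Skip (0,5) w=13 (creates cycle)
  Skip (2,4) w=15 (creates cycle)
  Skip (3,6) w=15 (creates cycle)
MST weight = 37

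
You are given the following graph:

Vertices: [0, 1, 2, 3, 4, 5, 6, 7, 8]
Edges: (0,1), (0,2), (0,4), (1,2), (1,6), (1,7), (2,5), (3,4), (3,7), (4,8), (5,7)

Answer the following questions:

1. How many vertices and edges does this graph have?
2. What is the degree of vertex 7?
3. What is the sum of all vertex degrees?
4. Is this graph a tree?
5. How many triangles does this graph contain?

Count: 9 vertices, 11 edges.
Vertex 7 has neighbors [1, 3, 5], degree = 3.
Handshaking lemma: 2 * 11 = 22.
A tree on 9 vertices has 8 edges. This graph has 11 edges (3 extra). Not a tree.
Number of triangles = 1.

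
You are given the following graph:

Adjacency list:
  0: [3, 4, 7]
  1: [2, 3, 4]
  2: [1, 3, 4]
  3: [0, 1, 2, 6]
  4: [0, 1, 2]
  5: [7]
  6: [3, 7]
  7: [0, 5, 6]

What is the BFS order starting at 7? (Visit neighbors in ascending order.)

BFS from vertex 7 (neighbors processed in ascending order):
Visit order: 7, 0, 5, 6, 3, 4, 1, 2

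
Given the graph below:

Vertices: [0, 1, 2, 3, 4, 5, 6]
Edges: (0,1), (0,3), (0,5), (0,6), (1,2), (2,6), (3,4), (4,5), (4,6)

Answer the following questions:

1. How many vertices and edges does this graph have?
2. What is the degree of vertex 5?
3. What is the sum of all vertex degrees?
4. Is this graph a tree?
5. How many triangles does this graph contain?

Count: 7 vertices, 9 edges.
Vertex 5 has neighbors [0, 4], degree = 2.
Handshaking lemma: 2 * 9 = 18.
A tree on 7 vertices has 6 edges. This graph has 9 edges (3 extra). Not a tree.
Number of triangles = 0.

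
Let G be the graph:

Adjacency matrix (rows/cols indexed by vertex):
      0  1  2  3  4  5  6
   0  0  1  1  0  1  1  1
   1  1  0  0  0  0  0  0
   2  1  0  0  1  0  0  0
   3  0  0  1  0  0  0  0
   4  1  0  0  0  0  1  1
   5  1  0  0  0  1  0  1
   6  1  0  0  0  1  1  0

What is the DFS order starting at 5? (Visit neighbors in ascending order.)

DFS from vertex 5 (neighbors processed in ascending order):
Visit order: 5, 0, 1, 2, 3, 4, 6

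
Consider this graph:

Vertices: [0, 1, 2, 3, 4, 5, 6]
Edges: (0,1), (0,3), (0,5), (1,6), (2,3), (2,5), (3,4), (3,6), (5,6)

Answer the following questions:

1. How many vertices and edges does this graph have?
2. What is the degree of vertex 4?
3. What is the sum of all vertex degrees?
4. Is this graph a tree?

Count: 7 vertices, 9 edges.
Vertex 4 has neighbors [3], degree = 1.
Handshaking lemma: 2 * 9 = 18.
A tree on 7 vertices has 6 edges. This graph has 9 edges (3 extra). Not a tree.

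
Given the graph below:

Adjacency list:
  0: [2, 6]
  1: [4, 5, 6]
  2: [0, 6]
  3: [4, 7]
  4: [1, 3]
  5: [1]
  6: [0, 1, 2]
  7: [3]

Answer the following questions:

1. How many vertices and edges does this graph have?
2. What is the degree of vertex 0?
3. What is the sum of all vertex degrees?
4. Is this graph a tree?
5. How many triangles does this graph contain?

Count: 8 vertices, 8 edges.
Vertex 0 has neighbors [2, 6], degree = 2.
Handshaking lemma: 2 * 8 = 16.
A tree on 8 vertices has 7 edges. This graph has 8 edges (1 extra). Not a tree.
Number of triangles = 1.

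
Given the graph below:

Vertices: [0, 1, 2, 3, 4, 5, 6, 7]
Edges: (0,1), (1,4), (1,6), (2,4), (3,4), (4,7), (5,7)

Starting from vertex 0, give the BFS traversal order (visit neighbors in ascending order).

BFS from vertex 0 (neighbors processed in ascending order):
Visit order: 0, 1, 4, 6, 2, 3, 7, 5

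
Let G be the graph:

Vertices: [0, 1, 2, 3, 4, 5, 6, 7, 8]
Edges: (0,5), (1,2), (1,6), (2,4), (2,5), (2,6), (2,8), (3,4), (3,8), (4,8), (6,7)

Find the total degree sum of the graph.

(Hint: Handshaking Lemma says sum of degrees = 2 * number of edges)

Count edges: 11 edges.
By Handshaking Lemma: sum of degrees = 2 * 11 = 22.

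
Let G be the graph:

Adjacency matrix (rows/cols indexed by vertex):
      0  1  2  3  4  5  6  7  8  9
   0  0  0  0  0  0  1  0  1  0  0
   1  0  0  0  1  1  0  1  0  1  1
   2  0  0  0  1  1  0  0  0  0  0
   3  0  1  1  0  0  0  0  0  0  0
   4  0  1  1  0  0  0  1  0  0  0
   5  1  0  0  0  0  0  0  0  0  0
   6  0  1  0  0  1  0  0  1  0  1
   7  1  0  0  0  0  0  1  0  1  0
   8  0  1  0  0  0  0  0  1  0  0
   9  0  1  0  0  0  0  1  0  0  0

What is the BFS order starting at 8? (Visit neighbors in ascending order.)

BFS from vertex 8 (neighbors processed in ascending order):
Visit order: 8, 1, 7, 3, 4, 6, 9, 0, 2, 5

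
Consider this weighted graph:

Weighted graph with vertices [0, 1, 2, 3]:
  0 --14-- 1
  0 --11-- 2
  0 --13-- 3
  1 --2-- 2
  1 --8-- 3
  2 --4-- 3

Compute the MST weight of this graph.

Applying Kruskal's algorithm (sort edges by weight, add if no cycle):
  Add (1,2) w=2
  Add (2,3) w=4
  Skip (1,3) w=8 (creates cycle)
  Add (0,2) w=11
  Skip (0,3) w=13 (creates cycle)
  Skip (0,1) w=14 (creates cycle)
MST weight = 17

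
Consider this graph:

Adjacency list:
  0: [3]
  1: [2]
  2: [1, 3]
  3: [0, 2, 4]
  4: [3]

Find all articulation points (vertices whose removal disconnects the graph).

An articulation point is a vertex whose removal disconnects the graph.
Articulation points: [2, 3]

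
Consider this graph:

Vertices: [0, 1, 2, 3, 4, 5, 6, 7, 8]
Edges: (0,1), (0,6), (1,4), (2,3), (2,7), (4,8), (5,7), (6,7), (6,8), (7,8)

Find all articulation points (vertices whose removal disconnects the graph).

An articulation point is a vertex whose removal disconnects the graph.
Articulation points: [2, 7]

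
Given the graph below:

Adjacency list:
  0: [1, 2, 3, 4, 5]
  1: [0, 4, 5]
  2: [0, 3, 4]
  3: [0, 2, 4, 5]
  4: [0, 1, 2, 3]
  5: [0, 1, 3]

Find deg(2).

Vertex 2 has neighbors [0, 3, 4], so deg(2) = 3.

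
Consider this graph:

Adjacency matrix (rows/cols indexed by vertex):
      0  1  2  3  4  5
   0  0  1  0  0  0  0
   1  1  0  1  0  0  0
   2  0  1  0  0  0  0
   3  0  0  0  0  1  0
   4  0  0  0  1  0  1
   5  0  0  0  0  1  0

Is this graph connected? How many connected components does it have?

Checking connectivity: the graph has 2 connected component(s).
Components: [[0, 1, 2], [3, 4, 5]]. The graph is NOT connected.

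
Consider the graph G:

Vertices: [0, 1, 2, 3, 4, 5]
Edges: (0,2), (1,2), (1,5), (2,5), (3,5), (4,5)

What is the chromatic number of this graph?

The graph has a maximum clique of size 3 (lower bound on chromatic number).
A valid 3-coloring: {0: 0, 1: 2, 2: 1, 3: 1, 4: 1, 5: 0}.
Chromatic number = 3.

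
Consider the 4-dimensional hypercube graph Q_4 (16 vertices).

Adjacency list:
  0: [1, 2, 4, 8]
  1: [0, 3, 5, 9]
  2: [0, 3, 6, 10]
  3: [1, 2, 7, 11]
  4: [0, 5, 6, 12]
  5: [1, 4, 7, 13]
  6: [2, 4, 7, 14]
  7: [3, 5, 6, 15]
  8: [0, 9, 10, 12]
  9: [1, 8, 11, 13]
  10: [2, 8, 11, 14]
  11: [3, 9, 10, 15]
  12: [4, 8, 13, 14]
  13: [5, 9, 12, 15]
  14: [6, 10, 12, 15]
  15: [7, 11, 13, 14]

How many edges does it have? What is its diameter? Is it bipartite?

The 4-dimensional hypercube Q_4 has 16 vertices and each vertex has degree 4.
Total edges = 16 * 4 / 2 = 32.
Diameter = 4 (max Hamming distance between binary labels).
Hypercubes are bipartite (partition by parity of binary representation).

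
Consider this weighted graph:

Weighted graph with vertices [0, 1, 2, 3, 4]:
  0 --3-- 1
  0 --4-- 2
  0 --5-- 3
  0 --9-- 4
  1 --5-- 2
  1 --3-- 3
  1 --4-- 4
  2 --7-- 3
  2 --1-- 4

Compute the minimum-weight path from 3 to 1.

Using Dijkstra's algorithm from vertex 3:
Shortest path: 3 -> 1
Total weight: 3 = 3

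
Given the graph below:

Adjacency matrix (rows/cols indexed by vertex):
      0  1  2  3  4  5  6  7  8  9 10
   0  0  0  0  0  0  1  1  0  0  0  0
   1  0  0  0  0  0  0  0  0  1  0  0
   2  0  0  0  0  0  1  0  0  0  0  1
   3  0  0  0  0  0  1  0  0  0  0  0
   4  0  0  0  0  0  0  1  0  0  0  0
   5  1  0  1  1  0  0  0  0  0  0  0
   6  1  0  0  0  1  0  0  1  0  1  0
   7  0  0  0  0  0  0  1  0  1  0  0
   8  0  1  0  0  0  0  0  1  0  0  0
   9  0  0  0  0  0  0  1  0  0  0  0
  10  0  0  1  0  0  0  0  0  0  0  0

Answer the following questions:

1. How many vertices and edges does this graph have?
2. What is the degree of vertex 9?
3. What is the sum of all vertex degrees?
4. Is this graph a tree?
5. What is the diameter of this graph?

Count: 11 vertices, 10 edges.
Vertex 9 has neighbors [6], degree = 1.
Handshaking lemma: 2 * 10 = 20.
A graph is a tree iff it is connected and has exactly n-1 edges. This graph is connected (all 11 vertices in one component) and has 11-1 = 10 edges. It is a tree.
Diameter (longest shortest path) = 7.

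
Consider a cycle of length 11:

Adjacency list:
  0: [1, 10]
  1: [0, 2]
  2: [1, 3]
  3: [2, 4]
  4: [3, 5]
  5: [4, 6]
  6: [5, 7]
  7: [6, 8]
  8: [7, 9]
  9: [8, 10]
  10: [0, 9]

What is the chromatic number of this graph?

This is an odd cycle (C_11). Odd cycles are not bipartite (any 2-coloring forces two adjacent vertices to match), and 3 colors suffice.
Chromatic number = 3.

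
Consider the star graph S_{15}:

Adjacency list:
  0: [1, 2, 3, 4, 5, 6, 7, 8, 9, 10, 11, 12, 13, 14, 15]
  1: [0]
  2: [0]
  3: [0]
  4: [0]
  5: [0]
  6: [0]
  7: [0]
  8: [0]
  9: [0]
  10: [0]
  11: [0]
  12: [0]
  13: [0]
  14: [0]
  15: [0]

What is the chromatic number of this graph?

S_{15} has one hub adjacent to 15 leaves; leaves are pairwise non-adjacent.
Color the hub 0 and every leaf 1.
Chromatic number = 2.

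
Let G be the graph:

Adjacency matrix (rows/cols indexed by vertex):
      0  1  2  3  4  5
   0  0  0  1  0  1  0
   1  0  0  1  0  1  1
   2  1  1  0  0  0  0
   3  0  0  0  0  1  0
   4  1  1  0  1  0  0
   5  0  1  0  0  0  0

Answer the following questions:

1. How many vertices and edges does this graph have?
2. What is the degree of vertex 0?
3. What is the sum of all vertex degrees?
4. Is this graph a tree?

Count: 6 vertices, 6 edges.
Vertex 0 has neighbors [2, 4], degree = 2.
Handshaking lemma: 2 * 6 = 12.
A tree on 6 vertices has 5 edges. This graph has 6 edges (1 extra). Not a tree.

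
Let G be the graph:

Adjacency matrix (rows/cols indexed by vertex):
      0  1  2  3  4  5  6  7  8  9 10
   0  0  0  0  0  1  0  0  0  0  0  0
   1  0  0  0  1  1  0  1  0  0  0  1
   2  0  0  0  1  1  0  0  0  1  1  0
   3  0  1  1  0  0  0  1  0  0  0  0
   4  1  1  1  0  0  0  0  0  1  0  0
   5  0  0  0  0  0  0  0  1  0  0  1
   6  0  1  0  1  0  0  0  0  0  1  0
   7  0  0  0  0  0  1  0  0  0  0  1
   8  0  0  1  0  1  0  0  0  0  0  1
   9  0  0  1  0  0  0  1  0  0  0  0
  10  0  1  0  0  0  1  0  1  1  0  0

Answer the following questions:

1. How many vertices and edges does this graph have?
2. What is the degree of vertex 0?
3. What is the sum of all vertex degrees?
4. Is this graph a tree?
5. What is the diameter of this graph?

Count: 11 vertices, 16 edges.
Vertex 0 has neighbors [4], degree = 1.
Handshaking lemma: 2 * 16 = 32.
A tree on 11 vertices has 10 edges. This graph has 16 edges (6 extra). Not a tree.
Diameter (longest shortest path) = 4.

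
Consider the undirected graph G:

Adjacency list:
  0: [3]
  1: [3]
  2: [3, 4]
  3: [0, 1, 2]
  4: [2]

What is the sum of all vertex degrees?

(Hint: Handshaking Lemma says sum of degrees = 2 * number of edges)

Count edges: 4 edges.
By Handshaking Lemma: sum of degrees = 2 * 4 = 8.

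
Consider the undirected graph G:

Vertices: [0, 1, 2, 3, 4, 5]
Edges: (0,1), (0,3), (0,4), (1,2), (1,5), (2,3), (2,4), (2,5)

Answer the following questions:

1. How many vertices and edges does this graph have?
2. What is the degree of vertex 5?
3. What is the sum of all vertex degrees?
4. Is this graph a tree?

Count: 6 vertices, 8 edges.
Vertex 5 has neighbors [1, 2], degree = 2.
Handshaking lemma: 2 * 8 = 16.
A tree on 6 vertices has 5 edges. This graph has 8 edges (3 extra). Not a tree.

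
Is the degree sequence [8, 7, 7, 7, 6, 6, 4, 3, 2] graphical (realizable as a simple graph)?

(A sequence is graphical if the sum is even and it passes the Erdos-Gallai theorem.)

Sum of degrees = 50. Sum is even but fails Erdos-Gallai. The sequence is NOT graphical.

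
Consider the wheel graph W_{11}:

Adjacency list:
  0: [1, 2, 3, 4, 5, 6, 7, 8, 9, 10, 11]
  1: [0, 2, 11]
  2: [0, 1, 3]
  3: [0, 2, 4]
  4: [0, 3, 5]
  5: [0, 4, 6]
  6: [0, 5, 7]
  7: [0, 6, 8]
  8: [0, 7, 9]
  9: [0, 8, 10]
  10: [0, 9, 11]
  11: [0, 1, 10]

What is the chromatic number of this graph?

W_{11} = C_{11} plus a hub adjacent to every cycle vertex.
The outer cycle needs 3 colors (odd cycle); the hub is adjacent to all of them so needs a fresh color.
Chromatic number = 3 + 1 = 4.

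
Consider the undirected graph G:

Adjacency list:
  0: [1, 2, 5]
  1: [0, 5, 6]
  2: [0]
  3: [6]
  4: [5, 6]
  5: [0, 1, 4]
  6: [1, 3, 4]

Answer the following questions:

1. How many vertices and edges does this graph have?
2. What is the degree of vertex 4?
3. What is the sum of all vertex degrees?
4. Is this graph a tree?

Count: 7 vertices, 8 edges.
Vertex 4 has neighbors [5, 6], degree = 2.
Handshaking lemma: 2 * 8 = 16.
A tree on 7 vertices has 6 edges. This graph has 8 edges (2 extra). Not a tree.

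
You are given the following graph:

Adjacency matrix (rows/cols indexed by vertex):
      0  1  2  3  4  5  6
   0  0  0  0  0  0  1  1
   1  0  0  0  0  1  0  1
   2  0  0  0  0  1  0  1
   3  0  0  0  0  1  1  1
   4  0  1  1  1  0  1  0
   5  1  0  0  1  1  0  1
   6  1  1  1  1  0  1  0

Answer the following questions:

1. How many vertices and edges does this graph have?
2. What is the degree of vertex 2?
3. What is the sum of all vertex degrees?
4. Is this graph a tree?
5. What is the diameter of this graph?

Count: 7 vertices, 11 edges.
Vertex 2 has neighbors [4, 6], degree = 2.
Handshaking lemma: 2 * 11 = 22.
A tree on 7 vertices has 6 edges. This graph has 11 edges (5 extra). Not a tree.
Diameter (longest shortest path) = 2.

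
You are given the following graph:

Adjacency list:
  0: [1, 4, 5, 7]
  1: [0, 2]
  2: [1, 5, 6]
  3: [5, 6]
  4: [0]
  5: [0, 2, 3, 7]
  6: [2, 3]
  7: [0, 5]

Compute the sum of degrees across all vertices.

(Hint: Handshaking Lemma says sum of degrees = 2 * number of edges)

Count edges: 10 edges.
By Handshaking Lemma: sum of degrees = 2 * 10 = 20.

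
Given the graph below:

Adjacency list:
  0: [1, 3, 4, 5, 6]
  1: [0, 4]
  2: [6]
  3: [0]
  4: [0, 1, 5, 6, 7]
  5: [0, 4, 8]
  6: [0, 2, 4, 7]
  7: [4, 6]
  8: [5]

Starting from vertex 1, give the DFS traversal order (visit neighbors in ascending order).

DFS from vertex 1 (neighbors processed in ascending order):
Visit order: 1, 0, 3, 4, 5, 8, 6, 2, 7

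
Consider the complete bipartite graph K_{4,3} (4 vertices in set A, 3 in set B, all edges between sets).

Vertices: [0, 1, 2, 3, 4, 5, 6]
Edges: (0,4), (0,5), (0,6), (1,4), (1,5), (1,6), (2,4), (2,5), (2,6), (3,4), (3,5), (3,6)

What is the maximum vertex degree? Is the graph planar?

Set-A vertices have degree 3; set-B vertices have degree 4. Maximum degree = max(4,3) = 4.
K_{4,3} contains K_{3,3} as a subgraph (since both sides have >= 3 vertices); by Kuratowski's theorem it is not planar.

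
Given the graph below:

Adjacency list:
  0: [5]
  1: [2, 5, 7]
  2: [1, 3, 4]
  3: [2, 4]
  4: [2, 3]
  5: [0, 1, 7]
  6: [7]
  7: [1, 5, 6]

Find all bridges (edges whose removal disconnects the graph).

A bridge is an edge whose removal increases the number of connected components.
Bridges found: (0,5), (1,2), (6,7)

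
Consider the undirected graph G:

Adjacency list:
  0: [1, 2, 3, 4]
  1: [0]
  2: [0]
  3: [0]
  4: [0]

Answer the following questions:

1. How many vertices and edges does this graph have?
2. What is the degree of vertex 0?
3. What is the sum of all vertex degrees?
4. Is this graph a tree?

Count: 5 vertices, 4 edges.
Vertex 0 has neighbors [1, 2, 3, 4], degree = 4.
Handshaking lemma: 2 * 4 = 8.
A graph is a tree iff it is connected and has exactly n-1 edges. This graph is connected (all 5 vertices in one component) and has 5-1 = 4 edges. It is a tree.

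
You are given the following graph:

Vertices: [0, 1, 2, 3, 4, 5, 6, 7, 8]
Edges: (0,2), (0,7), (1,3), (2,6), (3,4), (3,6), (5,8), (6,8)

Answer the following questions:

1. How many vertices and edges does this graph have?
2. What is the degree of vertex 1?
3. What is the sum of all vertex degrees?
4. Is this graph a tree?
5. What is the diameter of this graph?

Count: 9 vertices, 8 edges.
Vertex 1 has neighbors [3], degree = 1.
Handshaking lemma: 2 * 8 = 16.
A graph is a tree iff it is connected and has exactly n-1 edges. This graph is connected (all 9 vertices in one component) and has 9-1 = 8 edges. It is a tree.
Diameter (longest shortest path) = 5.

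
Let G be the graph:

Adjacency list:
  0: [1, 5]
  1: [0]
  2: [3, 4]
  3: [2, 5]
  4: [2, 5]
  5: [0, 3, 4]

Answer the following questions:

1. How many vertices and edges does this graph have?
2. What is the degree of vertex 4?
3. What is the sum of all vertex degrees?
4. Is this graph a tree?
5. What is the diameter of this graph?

Count: 6 vertices, 6 edges.
Vertex 4 has neighbors [2, 5], degree = 2.
Handshaking lemma: 2 * 6 = 12.
A tree on 6 vertices has 5 edges. This graph has 6 edges (1 extra). Not a tree.
Diameter (longest shortest path) = 4.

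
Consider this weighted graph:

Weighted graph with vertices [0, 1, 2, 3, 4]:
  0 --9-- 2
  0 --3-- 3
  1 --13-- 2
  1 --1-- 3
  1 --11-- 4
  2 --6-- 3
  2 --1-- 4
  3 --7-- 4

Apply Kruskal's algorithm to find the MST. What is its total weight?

Applying Kruskal's algorithm (sort edges by weight, add if no cycle):
  Add (1,3) w=1
  Add (2,4) w=1
  Add (0,3) w=3
  Add (2,3) w=6
  Skip (3,4) w=7 (creates cycle)
  Skip (0,2) w=9 (creates cycle)
  Skip (1,4) w=11 (creates cycle)
  Skip (1,2) w=13 (creates cycle)
MST weight = 11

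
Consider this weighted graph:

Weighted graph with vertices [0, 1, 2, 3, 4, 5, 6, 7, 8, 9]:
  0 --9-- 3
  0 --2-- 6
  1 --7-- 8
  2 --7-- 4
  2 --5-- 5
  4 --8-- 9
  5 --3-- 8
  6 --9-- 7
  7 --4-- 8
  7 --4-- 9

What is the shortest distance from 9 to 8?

Using Dijkstra's algorithm from vertex 9:
Shortest path: 9 -> 7 -> 8
Total weight: 4 + 4 = 8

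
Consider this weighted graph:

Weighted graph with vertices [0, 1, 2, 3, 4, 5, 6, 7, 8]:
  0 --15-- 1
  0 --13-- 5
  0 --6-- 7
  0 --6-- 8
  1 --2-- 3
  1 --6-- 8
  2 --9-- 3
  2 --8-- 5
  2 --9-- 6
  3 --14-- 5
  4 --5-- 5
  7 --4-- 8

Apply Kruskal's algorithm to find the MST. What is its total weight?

Applying Kruskal's algorithm (sort edges by weight, add if no cycle):
  Add (1,3) w=2
  Add (7,8) w=4
  Add (4,5) w=5
  Add (0,8) w=6
  Skip (0,7) w=6 (creates cycle)
  Add (1,8) w=6
  Add (2,5) w=8
  Add (2,3) w=9
  Add (2,6) w=9
  Skip (0,5) w=13 (creates cycle)
  Skip (3,5) w=14 (creates cycle)
  Skip (0,1) w=15 (creates cycle)
MST weight = 49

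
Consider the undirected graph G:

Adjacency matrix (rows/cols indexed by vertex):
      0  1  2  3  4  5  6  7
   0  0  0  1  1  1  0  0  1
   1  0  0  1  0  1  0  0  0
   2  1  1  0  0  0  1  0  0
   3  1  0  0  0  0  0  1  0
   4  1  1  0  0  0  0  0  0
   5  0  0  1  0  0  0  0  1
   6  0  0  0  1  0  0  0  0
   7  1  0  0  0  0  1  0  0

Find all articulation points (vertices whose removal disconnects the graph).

An articulation point is a vertex whose removal disconnects the graph.
Articulation points: [0, 3]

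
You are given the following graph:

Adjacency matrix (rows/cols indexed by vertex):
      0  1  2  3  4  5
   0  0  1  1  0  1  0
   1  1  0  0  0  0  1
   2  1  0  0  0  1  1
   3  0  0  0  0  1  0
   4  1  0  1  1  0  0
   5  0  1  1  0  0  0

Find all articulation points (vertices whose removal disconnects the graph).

An articulation point is a vertex whose removal disconnects the graph.
Articulation points: [4]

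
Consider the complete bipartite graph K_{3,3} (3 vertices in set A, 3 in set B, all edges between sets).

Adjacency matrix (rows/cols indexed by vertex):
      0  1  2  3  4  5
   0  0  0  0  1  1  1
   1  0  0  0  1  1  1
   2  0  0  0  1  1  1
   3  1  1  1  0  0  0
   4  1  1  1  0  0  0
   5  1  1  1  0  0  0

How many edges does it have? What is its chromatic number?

K_{3,3} has 3 * 3 = 9 edges.
Bipartite graphs have chromatic number 2 (color each partition differently).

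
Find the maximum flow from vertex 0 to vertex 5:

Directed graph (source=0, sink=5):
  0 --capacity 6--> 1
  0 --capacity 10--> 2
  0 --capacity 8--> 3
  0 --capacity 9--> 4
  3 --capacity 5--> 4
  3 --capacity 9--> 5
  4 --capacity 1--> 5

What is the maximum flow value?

Computing max flow:
  Flow on (0->3): 8/8
  Flow on (0->4): 1/9
  Flow on (3->5): 8/9
  Flow on (4->5): 1/1
Maximum flow = 9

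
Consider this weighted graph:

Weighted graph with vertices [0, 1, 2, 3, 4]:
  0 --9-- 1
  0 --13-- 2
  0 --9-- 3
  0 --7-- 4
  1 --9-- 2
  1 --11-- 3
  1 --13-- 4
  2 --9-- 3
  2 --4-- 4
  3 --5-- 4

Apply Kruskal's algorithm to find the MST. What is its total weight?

Applying Kruskal's algorithm (sort edges by weight, add if no cycle):
  Add (2,4) w=4
  Add (3,4) w=5
  Add (0,4) w=7
  Add (0,1) w=9
  Skip (0,3) w=9 (creates cycle)
  Skip (1,2) w=9 (creates cycle)
  Skip (2,3) w=9 (creates cycle)
  Skip (1,3) w=11 (creates cycle)
  Skip (0,2) w=13 (creates cycle)
  Skip (1,4) w=13 (creates cycle)
MST weight = 25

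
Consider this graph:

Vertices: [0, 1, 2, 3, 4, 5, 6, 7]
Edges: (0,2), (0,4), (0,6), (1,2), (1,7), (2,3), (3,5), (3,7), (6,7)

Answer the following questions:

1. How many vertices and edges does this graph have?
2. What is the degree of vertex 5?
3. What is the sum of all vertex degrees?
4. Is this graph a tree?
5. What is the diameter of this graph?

Count: 8 vertices, 9 edges.
Vertex 5 has neighbors [3], degree = 1.
Handshaking lemma: 2 * 9 = 18.
A tree on 8 vertices has 7 edges. This graph has 9 edges (2 extra). Not a tree.
Diameter (longest shortest path) = 4.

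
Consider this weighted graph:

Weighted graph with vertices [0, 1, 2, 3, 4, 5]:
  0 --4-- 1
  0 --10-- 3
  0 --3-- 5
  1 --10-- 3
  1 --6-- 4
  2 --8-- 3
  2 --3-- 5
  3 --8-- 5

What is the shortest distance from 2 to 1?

Using Dijkstra's algorithm from vertex 2:
Shortest path: 2 -> 5 -> 0 -> 1
Total weight: 3 + 3 + 4 = 10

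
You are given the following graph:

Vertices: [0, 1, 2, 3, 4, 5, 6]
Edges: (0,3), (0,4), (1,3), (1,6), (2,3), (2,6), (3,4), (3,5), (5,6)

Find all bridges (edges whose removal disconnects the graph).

No bridges found. The graph is 2-edge-connected (no single edge removal disconnects it).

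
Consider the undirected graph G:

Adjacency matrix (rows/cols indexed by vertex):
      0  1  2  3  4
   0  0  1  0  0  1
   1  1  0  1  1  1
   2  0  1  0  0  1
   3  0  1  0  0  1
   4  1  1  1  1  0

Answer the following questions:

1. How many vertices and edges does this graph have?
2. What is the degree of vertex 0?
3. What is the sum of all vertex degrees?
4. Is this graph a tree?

Count: 5 vertices, 7 edges.
Vertex 0 has neighbors [1, 4], degree = 2.
Handshaking lemma: 2 * 7 = 14.
A tree on 5 vertices has 4 edges. This graph has 7 edges (3 extra). Not a tree.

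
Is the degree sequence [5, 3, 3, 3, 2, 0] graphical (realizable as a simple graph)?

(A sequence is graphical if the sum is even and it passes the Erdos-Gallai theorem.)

Sum of degrees = 16. Sum is even but fails Erdos-Gallai. The sequence is NOT graphical.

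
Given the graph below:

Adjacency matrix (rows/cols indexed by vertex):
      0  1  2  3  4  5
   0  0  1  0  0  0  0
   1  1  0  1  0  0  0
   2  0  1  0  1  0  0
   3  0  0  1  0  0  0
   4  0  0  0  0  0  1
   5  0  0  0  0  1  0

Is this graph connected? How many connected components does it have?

Checking connectivity: the graph has 2 connected component(s).
Components: [[0, 1, 2, 3], [4, 5]]. The graph is NOT connected.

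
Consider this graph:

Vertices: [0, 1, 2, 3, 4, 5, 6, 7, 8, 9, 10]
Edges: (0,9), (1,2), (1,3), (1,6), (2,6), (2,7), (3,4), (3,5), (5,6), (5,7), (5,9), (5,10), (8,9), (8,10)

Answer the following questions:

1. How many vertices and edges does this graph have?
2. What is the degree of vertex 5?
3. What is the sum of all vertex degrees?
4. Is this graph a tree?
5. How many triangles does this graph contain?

Count: 11 vertices, 14 edges.
Vertex 5 has neighbors [3, 6, 7, 9, 10], degree = 5.
Handshaking lemma: 2 * 14 = 28.
A tree on 11 vertices has 10 edges. This graph has 14 edges (4 extra). Not a tree.
Number of triangles = 1.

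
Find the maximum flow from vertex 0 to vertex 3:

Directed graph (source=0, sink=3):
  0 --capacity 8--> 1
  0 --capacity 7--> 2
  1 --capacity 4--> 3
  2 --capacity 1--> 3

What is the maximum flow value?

Computing max flow:
  Flow on (0->1): 4/8
  Flow on (0->2): 1/7
  Flow on (1->3): 4/4
  Flow on (2->3): 1/1
Maximum flow = 5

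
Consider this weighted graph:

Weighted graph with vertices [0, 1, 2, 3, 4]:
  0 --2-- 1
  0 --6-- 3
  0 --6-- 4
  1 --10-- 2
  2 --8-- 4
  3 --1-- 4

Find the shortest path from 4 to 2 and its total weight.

Using Dijkstra's algorithm from vertex 4:
Shortest path: 4 -> 2
Total weight: 8 = 8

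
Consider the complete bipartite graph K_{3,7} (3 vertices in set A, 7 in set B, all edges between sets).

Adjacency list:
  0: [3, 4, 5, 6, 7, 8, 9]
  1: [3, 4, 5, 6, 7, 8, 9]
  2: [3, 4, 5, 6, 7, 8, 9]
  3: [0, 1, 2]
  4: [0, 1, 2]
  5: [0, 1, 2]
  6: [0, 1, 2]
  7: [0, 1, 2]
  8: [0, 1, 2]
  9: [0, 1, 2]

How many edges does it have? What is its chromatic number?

K_{3,7} has 3 * 7 = 21 edges.
Bipartite graphs have chromatic number 2 (color each partition differently).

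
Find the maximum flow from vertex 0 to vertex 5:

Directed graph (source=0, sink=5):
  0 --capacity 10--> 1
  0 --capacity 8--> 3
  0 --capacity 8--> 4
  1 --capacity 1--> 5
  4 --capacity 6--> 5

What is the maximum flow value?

Computing max flow:
  Flow on (0->1): 1/10
  Flow on (0->4): 6/8
  Flow on (1->5): 1/1
  Flow on (4->5): 6/6
Maximum flow = 7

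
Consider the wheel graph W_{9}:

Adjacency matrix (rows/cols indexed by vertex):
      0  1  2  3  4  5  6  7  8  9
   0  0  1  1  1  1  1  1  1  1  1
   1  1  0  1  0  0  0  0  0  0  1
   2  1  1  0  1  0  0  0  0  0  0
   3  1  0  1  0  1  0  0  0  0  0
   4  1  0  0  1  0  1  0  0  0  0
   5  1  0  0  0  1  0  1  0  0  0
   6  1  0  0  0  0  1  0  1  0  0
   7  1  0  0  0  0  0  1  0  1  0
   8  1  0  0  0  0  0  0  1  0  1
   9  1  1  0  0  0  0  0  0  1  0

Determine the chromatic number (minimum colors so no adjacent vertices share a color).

W_{9} = C_{9} plus a hub adjacent to every cycle vertex.
The outer cycle needs 3 colors (odd cycle); the hub is adjacent to all of them so needs a fresh color.
Chromatic number = 3 + 1 = 4.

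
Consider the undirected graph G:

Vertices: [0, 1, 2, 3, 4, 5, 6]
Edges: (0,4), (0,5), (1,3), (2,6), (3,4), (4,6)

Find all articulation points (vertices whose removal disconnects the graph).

An articulation point is a vertex whose removal disconnects the graph.
Articulation points: [0, 3, 4, 6]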